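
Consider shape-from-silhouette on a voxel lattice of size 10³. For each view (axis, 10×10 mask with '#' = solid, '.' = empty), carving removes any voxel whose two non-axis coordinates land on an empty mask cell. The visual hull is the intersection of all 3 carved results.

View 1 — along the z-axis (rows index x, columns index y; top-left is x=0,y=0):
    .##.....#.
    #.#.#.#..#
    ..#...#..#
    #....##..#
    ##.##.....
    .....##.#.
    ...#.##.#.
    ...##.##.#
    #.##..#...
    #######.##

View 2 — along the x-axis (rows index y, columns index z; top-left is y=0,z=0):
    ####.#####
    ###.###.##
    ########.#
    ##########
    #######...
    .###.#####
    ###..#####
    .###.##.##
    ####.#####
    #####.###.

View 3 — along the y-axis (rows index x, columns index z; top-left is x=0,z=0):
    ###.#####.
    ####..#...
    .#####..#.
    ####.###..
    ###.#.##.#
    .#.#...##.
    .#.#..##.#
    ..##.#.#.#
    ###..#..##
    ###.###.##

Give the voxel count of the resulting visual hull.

242 voxels

initial block: 10^3 = 1000
step 1: project along z, AND mask (44/100) → |grid| = 440
step 2: project along x, AND mask (83/100) → |grid| = 371
step 3: project along y, AND mask (61/100) → |grid| = 242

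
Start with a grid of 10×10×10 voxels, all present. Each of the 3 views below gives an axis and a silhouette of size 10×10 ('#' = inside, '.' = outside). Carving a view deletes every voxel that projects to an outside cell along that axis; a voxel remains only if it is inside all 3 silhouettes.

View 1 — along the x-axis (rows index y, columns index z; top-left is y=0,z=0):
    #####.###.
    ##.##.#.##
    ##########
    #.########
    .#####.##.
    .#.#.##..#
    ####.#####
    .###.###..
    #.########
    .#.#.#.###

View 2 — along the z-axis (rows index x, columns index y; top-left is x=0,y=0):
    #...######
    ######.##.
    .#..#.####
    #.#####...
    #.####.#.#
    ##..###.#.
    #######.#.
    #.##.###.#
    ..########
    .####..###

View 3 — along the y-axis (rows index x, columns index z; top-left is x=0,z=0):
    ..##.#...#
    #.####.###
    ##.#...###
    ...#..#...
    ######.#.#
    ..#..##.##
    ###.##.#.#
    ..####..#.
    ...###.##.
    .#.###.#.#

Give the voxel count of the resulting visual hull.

|visual hull| = 307

initial block: 10^3 = 1000
step 1: project along x, AND mask (76/100) → |grid| = 760
step 2: project along z, AND mask (70/100) → |grid| = 531
step 3: project along y, AND mask (56/100) → |grid| = 307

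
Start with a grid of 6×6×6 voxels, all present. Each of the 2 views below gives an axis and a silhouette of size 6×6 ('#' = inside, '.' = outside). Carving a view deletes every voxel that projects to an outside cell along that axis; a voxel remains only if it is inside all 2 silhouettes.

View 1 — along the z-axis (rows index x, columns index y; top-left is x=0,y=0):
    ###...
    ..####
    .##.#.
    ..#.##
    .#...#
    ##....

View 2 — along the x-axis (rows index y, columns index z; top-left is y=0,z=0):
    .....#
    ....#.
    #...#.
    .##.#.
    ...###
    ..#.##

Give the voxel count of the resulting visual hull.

35 voxels

full grid |V| = 216
V1 z: intersect with XY mask (17 set) -- 102 left
V2 x: intersect with YZ mask (13 set) -- 35 left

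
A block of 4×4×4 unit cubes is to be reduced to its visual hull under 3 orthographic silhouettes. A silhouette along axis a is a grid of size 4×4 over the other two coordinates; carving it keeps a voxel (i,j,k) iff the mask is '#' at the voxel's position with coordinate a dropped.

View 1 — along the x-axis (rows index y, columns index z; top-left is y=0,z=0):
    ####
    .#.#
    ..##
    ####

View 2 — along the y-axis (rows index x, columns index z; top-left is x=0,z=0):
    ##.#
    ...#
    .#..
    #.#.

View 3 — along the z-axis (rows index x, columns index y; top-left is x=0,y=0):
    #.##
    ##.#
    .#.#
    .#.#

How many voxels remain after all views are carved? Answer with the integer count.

remaining voxels: 14

before carving: 64 voxels (4×4×4)
[1] x-view keeps 12 columns → grid now 48
[2] y-view keeps 7 columns → grid now 21
[3] z-view keeps 10 columns → grid now 14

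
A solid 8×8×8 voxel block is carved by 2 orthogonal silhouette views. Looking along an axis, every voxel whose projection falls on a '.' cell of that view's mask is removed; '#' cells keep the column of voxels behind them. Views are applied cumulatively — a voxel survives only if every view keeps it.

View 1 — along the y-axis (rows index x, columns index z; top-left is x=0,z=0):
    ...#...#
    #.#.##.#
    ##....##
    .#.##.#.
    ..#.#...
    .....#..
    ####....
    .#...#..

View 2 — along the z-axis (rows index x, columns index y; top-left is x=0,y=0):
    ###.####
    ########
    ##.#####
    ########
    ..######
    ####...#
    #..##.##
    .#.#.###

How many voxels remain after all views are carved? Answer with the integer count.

161 voxels

before carving: 512 voxels (8×8×8)
step 1: project along y, AND mask (24/64) → |grid| = 192
step 2: project along z, AND mask (51/64) → |grid| = 161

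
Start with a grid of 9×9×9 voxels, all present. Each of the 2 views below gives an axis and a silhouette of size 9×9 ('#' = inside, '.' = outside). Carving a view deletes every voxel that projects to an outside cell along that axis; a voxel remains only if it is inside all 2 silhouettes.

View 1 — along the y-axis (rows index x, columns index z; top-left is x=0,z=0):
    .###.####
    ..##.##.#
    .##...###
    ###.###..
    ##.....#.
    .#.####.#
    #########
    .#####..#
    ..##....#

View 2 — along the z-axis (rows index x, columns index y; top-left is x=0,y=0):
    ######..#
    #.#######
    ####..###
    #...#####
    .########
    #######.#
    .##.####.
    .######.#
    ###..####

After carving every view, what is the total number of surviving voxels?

voxel count = 349

initial block: 9^3 = 729
  1. axis=1 (XZ plane), |mask|=50  ⇒  voxels=450
  2. axis=2 (XY plane), |mask|=64  ⇒  voxels=349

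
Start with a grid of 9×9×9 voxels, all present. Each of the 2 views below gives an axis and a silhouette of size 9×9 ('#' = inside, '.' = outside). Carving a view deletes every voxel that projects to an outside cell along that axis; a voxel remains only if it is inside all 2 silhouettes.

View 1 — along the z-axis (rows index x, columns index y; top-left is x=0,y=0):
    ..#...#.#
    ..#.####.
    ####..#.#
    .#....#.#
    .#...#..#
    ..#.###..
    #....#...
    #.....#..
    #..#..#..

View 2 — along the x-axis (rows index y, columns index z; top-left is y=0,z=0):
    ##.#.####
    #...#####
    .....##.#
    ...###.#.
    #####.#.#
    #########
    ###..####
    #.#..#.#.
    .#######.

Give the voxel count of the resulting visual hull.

full grid |V| = 729
  1. axis=2 (XY plane), |mask|=31  ⇒  voxels=279
  2. axis=0 (YZ plane), |mask|=54  ⇒  voxels=197

voxel count = 197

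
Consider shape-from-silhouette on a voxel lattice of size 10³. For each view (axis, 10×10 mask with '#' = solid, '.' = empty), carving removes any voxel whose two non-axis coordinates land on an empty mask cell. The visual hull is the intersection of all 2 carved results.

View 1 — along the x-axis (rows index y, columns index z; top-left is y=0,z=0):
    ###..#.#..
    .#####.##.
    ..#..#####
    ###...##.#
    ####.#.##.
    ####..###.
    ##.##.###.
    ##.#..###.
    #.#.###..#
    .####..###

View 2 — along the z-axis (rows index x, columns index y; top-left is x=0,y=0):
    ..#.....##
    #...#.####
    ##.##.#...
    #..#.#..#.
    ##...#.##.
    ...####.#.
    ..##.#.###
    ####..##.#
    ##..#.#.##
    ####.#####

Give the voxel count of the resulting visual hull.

start: 10×10×10 = 1000 voxels
[1] x-view keeps 64 columns → grid now 640
[2] z-view keeps 56 columns → grid now 355

355 voxels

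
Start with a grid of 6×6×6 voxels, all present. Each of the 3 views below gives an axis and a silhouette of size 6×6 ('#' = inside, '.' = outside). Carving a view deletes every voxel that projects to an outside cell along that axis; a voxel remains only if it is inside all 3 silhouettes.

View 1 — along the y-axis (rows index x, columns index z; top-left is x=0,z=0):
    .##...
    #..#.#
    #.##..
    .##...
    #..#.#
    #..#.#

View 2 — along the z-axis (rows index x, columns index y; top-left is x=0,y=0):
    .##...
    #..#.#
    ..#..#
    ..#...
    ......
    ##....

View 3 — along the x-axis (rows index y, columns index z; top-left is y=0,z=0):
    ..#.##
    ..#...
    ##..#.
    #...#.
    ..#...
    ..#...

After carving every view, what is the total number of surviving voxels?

remaining voxels: 8

initial block: 6^3 = 216
carve view 1 (along y, XZ-mask fill 16/36): 96 voxels remain
carve view 2 (along z, XY-mask fill 10/36): 27 voxels remain
carve view 3 (along x, YZ-mask fill 11/36): 8 voxels remain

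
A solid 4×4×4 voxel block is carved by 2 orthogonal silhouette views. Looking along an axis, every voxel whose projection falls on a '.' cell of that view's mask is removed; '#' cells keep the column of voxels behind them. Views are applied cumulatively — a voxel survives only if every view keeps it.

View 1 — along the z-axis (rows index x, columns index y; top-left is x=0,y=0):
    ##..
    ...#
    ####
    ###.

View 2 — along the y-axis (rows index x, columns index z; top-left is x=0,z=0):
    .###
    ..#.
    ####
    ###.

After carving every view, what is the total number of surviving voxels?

initial block: 4^3 = 64
V1 z: intersect with XY mask (10 set) -- 40 left
V2 y: intersect with XZ mask (11 set) -- 32 left

32 voxels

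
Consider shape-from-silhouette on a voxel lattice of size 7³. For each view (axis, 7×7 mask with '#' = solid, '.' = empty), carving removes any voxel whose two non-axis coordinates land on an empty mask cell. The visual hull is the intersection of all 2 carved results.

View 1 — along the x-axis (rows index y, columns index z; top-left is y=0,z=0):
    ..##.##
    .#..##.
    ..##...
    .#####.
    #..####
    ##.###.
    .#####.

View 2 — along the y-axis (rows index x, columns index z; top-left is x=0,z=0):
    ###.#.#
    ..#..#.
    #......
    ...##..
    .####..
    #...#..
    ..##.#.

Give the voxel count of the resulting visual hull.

82 voxels

initial block: 7^3 = 343
  1. axis=0 (YZ plane), |mask|=29  ⇒  voxels=203
  2. axis=1 (XZ plane), |mask|=19  ⇒  voxels=82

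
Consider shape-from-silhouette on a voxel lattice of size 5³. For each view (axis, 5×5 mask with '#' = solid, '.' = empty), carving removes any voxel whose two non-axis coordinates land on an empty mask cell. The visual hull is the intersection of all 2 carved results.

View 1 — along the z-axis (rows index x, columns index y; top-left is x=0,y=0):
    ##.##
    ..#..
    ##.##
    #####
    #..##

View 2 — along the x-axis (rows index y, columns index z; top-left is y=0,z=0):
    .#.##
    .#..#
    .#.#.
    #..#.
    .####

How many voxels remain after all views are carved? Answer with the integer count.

initial block: 5^3 = 125
  1. axis=2 (XY plane), |mask|=17  ⇒  voxels=85
  2. axis=0 (YZ plane), |mask|=13  ⇒  voxels=46

remaining voxels: 46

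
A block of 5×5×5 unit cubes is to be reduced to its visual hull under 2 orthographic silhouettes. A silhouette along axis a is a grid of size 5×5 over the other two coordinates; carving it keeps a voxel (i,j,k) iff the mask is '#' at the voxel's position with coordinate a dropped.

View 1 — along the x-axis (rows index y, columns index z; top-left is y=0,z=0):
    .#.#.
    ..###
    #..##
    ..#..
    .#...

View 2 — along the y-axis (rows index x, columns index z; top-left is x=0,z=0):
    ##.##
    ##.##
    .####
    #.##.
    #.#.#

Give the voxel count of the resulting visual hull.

full grid |V| = 125
after view 1 [x-axis, 10 of 25 cells solid] → remaining = 50
after view 2 [y-axis, 18 of 25 cells solid] → remaining = 36

remaining voxels: 36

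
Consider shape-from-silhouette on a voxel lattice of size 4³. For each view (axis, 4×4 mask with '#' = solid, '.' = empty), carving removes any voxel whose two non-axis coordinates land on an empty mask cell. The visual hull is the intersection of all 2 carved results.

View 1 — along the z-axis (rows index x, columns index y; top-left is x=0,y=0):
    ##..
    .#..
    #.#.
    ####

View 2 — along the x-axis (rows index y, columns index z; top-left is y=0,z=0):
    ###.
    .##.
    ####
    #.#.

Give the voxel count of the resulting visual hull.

voxel count = 25

before carving: 64 voxels (4×4×4)
[1] z-view keeps 9 columns → grid now 36
[2] x-view keeps 11 columns → grid now 25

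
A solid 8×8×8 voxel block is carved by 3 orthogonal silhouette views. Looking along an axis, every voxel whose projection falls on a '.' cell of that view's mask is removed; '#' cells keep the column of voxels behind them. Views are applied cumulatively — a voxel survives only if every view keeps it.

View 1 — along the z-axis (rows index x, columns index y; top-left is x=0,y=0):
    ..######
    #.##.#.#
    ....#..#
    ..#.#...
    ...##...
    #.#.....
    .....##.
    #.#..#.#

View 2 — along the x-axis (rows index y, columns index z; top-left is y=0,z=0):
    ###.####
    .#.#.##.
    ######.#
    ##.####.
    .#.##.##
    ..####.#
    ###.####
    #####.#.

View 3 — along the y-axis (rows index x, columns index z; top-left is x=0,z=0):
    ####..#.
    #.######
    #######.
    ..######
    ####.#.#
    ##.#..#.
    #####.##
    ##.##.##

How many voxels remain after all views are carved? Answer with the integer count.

before carving: 512 voxels (8×8×8)
carve view 1 (along z, XY-mask fill 25/64): 200 voxels remain
carve view 2 (along x, YZ-mask fill 47/64): 152 voxels remain
carve view 3 (along y, XZ-mask fill 48/64): 109 voxels remain

remaining voxels: 109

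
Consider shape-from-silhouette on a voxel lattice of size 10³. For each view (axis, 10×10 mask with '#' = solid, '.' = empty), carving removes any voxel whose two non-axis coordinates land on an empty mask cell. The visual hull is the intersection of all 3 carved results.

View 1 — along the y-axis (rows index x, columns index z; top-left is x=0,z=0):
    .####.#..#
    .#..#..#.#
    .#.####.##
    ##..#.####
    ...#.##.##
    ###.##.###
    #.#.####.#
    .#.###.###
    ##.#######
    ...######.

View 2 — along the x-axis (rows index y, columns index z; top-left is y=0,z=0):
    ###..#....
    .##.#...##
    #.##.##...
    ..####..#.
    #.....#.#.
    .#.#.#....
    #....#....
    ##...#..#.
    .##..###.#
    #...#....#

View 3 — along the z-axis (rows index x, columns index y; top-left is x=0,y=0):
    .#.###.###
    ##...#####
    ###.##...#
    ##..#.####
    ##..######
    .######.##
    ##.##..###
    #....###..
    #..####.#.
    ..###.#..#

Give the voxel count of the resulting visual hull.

165 voxels

initial block: 10^3 = 1000
  1. axis=1 (XZ plane), |mask|=66  ⇒  voxels=660
  2. axis=0 (YZ plane), |mask|=40  ⇒  voxels=251
  3. axis=2 (XY plane), |mask|=65  ⇒  voxels=165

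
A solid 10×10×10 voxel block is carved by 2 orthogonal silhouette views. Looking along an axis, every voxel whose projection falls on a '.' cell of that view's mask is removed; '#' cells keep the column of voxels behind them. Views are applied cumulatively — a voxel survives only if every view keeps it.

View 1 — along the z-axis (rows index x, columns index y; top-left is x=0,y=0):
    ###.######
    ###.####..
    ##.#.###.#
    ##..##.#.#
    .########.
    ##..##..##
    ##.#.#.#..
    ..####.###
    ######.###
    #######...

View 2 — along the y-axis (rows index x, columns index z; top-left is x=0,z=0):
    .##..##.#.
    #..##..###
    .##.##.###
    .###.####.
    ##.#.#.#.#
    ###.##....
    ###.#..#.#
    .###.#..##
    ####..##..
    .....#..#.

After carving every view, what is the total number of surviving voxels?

|visual hull| = 396

before carving: 1000 voxels (10×10×10)
carve view 1 (along z, XY-mask fill 71/100): 710 voxels remain
carve view 2 (along y, XZ-mask fill 56/100): 396 voxels remain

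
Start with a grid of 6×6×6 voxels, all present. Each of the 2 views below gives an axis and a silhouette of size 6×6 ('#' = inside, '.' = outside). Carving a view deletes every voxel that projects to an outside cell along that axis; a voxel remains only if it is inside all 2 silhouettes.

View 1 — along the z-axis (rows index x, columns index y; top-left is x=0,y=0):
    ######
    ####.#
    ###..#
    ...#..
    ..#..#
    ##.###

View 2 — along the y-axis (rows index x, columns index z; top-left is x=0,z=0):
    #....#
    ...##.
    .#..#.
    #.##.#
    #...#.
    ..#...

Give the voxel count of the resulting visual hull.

before carving: 216 voxels (6×6×6)
V1 z: intersect with XY mask (23 set) -- 138 left
V2 y: intersect with XZ mask (13 set) -- 43 left

43 voxels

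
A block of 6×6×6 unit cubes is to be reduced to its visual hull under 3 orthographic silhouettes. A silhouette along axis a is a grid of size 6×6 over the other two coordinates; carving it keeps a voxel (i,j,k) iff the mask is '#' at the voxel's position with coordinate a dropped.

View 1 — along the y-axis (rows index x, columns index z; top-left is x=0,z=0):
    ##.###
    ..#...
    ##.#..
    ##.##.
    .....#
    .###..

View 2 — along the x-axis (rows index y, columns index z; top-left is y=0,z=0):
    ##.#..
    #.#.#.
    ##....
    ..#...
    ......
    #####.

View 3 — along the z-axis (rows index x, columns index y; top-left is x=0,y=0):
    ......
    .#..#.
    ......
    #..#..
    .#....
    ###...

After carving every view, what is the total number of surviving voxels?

voxel count = 8

before carving: 216 voxels (6×6×6)
[1] y-view keeps 17 columns → grid now 102
[2] x-view keeps 14 columns → grid now 42
[3] z-view keeps 8 columns → grid now 8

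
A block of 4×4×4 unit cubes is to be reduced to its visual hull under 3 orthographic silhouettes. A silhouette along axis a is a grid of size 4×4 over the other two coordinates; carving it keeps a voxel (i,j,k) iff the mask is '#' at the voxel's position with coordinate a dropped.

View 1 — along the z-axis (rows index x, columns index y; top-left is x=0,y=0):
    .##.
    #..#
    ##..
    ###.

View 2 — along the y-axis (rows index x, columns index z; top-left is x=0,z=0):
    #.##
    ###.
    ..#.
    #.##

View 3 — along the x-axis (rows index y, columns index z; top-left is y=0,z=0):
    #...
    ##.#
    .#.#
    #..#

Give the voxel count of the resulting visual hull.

before carving: 64 voxels (4×4×4)
[1] z-view keeps 9 columns → grid now 36
[2] y-view keeps 10 columns → grid now 23
[3] x-view keeps 8 columns → grid now 9

remaining voxels: 9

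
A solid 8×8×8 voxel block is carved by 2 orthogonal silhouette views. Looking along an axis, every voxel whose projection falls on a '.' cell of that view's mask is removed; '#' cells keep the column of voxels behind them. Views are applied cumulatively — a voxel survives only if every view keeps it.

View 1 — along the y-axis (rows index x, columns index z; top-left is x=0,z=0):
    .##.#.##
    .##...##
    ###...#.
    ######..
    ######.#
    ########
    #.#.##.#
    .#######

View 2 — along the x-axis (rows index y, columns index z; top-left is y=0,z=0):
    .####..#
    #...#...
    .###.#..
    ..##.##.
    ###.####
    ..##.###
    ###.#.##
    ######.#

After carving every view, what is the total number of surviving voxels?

voxel count = 236

before carving: 512 voxels (8×8×8)
V1 y: intersect with XZ mask (46 set) -- 368 left
V2 x: intersect with YZ mask (40 set) -- 236 left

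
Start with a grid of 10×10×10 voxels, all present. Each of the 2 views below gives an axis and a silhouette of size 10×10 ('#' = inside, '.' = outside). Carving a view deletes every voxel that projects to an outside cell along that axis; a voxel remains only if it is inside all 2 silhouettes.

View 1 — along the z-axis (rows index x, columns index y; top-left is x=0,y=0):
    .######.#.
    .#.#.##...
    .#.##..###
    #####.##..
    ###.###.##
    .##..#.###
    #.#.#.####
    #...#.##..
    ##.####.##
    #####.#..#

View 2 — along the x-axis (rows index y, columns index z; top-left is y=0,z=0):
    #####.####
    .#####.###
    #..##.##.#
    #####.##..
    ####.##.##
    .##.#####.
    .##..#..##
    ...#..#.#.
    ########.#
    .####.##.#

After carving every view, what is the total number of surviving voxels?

remaining voxels: 446

full grid |V| = 1000
step 1: project along z, AND mask (64/100) → |grid| = 640
step 2: project along x, AND mask (69/100) → |grid| = 446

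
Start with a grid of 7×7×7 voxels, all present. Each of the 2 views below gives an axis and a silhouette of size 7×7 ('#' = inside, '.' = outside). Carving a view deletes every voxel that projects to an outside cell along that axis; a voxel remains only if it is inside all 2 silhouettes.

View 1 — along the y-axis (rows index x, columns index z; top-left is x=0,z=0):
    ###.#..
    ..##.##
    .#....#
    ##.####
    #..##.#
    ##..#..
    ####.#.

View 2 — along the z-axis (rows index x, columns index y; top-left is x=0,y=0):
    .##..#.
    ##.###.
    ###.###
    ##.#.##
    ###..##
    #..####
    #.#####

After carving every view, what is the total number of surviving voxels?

full grid |V| = 343
V1 y: intersect with XZ mask (28 set) -- 196 left
V2 z: intersect with XY mask (35 set) -- 139 left

|visual hull| = 139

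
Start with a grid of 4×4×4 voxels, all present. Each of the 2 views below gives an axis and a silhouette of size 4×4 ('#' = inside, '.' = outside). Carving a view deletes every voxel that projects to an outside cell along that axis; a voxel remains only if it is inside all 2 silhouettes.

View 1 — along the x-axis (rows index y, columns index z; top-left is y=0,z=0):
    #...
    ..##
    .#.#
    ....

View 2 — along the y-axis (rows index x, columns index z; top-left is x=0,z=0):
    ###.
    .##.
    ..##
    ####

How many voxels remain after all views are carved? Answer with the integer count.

|visual hull| = 13

start: 4×4×4 = 64 voxels
V1 x: intersect with YZ mask (5 set) -- 20 left
V2 y: intersect with XZ mask (11 set) -- 13 left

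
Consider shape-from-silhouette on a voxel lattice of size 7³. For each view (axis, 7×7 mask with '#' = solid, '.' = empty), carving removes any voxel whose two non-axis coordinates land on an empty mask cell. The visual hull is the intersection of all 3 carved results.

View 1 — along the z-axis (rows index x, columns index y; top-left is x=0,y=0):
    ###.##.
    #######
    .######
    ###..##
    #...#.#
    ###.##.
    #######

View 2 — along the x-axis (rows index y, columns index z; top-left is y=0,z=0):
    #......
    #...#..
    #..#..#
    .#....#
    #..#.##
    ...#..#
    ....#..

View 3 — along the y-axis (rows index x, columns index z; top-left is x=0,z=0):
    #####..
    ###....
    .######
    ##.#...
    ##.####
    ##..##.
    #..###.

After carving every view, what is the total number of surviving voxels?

|visual hull| = 51

initial block: 7^3 = 343
[1] z-view keeps 38 columns → grid now 266
[2] x-view keeps 15 columns → grid now 83
[3] y-view keeps 31 columns → grid now 51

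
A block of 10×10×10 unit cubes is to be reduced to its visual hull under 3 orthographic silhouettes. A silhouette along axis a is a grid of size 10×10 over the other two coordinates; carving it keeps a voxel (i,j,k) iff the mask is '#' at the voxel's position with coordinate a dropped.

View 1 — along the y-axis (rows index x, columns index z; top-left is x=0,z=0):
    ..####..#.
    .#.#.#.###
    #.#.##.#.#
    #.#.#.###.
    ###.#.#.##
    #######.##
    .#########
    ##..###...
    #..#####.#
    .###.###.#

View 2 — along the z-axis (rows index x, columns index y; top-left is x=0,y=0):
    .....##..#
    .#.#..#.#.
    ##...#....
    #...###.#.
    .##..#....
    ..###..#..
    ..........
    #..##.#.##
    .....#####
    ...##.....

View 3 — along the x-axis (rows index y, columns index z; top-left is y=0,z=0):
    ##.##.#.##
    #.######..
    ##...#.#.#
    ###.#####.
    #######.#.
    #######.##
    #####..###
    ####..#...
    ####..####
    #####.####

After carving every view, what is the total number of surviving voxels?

full grid |V| = 1000
after view 1 [y-axis, 67 of 100 cells solid] → remaining = 670
after view 2 [z-axis, 35 of 100 cells solid] → remaining = 223
after view 3 [x-axis, 74 of 100 cells solid] → remaining = 164

164 voxels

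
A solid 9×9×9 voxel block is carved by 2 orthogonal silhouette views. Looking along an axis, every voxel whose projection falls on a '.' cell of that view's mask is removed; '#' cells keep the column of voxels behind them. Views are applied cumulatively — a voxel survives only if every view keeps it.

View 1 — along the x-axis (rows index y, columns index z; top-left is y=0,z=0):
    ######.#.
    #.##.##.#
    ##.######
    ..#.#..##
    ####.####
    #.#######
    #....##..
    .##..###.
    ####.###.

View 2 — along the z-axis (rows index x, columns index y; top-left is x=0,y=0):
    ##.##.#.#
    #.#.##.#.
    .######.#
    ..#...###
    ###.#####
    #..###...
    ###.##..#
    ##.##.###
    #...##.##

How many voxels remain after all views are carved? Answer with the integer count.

full grid |V| = 729
carve view 1 (along x, YZ-mask fill 56/81): 504 voxels remain
carve view 2 (along z, XY-mask fill 52/81): 336 voxels remain

voxel count = 336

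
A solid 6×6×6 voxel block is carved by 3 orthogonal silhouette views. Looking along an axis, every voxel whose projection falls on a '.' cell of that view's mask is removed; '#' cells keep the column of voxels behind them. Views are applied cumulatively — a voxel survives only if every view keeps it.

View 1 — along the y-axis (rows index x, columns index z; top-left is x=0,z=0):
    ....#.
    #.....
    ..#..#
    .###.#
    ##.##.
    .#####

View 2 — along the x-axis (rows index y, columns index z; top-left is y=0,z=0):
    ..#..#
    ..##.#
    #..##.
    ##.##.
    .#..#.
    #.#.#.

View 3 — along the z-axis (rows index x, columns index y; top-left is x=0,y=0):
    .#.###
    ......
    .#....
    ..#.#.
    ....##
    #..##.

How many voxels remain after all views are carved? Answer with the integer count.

start: 6×6×6 = 216 voxels
step 1: project along y, AND mask (17/36) → |grid| = 102
step 2: project along x, AND mask (17/36) → |grid| = 48
step 3: project along z, AND mask (12/36) → |grid| = 18

|visual hull| = 18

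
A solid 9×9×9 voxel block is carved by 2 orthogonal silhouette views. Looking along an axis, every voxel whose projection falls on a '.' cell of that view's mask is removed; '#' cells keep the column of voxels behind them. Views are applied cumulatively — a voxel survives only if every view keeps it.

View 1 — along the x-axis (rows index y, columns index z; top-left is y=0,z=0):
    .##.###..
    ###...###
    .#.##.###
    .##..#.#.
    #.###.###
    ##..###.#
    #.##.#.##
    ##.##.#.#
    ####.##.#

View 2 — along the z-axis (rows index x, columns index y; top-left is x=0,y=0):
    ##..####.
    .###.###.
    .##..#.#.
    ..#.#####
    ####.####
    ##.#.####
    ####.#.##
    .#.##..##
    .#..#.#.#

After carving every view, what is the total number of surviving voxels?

314 voxels

before carving: 729 voxels (9×9×9)
  1. axis=0 (YZ plane), |mask|=53  ⇒  voxels=477
  2. axis=2 (XY plane), |mask|=53  ⇒  voxels=314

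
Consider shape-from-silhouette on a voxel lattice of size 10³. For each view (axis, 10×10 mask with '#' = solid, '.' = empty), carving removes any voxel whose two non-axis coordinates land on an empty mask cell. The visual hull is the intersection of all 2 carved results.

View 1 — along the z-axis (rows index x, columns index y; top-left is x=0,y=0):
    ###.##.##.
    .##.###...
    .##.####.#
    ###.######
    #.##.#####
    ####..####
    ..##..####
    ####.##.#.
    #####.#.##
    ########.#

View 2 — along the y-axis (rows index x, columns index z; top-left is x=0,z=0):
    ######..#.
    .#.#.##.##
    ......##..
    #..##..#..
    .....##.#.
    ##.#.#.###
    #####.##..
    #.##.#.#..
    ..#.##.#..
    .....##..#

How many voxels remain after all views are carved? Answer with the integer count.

before carving: 1000 voxels (10×10×10)
  1. axis=2 (XY plane), |mask|=74  ⇒  voxels=740
  2. axis=1 (XZ plane), |mask|=48  ⇒  voxels=345

voxel count = 345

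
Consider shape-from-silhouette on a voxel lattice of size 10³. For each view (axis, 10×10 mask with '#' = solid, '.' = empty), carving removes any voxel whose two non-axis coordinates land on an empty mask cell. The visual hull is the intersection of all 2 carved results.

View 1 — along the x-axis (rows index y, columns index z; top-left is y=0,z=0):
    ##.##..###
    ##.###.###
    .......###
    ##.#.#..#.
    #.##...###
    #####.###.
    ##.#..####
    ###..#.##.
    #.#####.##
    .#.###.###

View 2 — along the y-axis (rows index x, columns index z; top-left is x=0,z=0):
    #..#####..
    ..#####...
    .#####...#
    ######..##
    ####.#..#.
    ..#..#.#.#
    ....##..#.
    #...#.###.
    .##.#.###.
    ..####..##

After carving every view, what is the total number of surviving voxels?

start: 10×10×10 = 1000 voxels
  1. axis=0 (YZ plane), |mask|=65  ⇒  voxels=650
  2. axis=1 (XZ plane), |mask|=55  ⇒  voxels=348

348 voxels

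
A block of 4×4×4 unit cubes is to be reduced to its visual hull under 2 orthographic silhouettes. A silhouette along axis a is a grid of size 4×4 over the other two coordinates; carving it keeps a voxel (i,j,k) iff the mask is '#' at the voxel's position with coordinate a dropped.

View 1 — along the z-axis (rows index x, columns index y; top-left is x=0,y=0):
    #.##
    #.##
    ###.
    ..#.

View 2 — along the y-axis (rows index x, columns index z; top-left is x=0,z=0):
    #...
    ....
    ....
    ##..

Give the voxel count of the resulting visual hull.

|visual hull| = 5

start: 4×4×4 = 64 voxels
step 1: project along z, AND mask (10/16) → |grid| = 40
step 2: project along y, AND mask (3/16) → |grid| = 5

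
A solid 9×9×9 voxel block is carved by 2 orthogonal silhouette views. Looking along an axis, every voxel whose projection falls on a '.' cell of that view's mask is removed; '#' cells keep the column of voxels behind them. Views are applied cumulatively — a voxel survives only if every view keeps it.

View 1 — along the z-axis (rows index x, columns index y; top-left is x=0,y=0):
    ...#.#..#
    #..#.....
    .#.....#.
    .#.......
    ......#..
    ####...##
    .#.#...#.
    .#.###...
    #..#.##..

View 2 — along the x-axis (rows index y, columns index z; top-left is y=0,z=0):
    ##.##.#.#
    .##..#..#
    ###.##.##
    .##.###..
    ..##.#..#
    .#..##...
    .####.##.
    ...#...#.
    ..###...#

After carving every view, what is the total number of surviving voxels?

initial block: 9^3 = 729
after view 1 [z-axis, 26 of 81 cells solid] → remaining = 234
after view 2 [x-axis, 41 of 81 cells solid] → remaining = 114

voxel count = 114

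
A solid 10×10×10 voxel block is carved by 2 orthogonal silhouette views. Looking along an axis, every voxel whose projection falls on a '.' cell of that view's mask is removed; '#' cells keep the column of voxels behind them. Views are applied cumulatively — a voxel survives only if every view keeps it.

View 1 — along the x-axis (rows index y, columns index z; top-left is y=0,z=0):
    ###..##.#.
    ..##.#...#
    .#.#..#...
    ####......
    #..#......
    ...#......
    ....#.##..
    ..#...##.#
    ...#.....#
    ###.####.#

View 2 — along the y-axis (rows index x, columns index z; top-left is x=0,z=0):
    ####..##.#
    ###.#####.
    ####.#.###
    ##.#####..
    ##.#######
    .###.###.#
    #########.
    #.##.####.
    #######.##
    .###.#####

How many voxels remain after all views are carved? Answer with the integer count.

full grid |V| = 1000
carve view 1 (along x, YZ-mask fill 37/100): 370 voxels remain
carve view 2 (along y, XZ-mask fill 79/100): 302 voxels remain

voxel count = 302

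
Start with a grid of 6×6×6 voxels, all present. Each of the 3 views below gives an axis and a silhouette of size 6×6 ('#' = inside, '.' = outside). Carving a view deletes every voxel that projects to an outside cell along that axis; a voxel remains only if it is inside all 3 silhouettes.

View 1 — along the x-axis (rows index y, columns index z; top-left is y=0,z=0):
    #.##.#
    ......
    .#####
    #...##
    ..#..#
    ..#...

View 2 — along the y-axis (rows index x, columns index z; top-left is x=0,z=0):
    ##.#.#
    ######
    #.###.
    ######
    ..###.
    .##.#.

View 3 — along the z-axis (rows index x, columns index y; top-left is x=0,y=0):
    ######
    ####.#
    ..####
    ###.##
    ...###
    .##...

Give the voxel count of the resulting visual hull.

|visual hull| = 47

full grid |V| = 216
V1 x: intersect with YZ mask (15 set) -- 90 left
V2 y: intersect with XZ mask (26 set) -- 64 left
V3 z: intersect with XY mask (25 set) -- 47 left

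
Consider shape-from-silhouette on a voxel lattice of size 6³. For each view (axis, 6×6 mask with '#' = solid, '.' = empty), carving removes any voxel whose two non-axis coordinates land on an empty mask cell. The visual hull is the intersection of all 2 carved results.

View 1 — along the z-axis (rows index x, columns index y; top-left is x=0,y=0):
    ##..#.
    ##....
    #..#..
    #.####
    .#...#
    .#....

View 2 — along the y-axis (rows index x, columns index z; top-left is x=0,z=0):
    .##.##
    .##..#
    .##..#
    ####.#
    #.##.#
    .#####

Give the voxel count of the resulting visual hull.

before carving: 216 voxels (6×6×6)
  1. axis=2 (XY plane), |mask|=15  ⇒  voxels=90
  2. axis=1 (XZ plane), |mask|=24  ⇒  voxels=62

remaining voxels: 62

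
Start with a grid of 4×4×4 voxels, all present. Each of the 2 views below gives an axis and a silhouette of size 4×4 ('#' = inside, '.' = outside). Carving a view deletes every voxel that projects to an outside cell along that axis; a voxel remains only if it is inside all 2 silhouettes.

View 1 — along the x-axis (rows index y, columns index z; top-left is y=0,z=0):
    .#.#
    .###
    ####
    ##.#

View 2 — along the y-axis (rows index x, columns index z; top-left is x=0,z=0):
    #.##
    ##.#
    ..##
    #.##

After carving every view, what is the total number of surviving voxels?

initial block: 4^3 = 64
after view 1 [x-axis, 12 of 16 cells solid] → remaining = 48
after view 2 [y-axis, 11 of 16 cells solid] → remaining = 32

remaining voxels: 32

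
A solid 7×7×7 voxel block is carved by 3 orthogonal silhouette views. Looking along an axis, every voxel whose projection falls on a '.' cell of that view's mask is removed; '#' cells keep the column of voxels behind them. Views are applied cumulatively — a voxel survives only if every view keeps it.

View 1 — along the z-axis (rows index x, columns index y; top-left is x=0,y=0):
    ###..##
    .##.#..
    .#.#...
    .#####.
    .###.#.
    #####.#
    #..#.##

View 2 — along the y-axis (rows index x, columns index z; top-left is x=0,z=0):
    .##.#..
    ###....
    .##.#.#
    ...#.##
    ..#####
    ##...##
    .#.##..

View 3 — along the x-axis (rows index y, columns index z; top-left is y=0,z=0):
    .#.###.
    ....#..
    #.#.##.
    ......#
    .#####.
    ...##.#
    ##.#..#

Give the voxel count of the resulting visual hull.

44 voxels

before carving: 343 voxels (7×7×7)
V1 z: intersect with XY mask (29 set) -- 203 left
V2 y: intersect with XZ mask (25 set) -- 103 left
V3 x: intersect with YZ mask (22 set) -- 44 left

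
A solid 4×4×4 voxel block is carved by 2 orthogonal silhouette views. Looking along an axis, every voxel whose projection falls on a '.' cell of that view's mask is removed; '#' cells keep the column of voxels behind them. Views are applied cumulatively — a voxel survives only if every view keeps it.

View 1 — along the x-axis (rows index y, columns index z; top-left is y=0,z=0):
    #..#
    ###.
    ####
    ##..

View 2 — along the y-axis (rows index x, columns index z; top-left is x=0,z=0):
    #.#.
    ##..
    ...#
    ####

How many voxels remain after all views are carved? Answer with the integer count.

initial block: 4^3 = 64
V1 x: intersect with YZ mask (11 set) -- 44 left
V2 y: intersect with XZ mask (9 set) -- 26 left

26 voxels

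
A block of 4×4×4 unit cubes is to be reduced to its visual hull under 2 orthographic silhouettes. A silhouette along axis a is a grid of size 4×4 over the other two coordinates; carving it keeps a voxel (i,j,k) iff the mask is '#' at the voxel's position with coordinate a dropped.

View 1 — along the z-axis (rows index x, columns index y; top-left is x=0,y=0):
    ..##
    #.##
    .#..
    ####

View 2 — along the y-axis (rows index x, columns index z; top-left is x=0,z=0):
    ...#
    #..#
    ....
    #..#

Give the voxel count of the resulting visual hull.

before carving: 64 voxels (4×4×4)
after view 1 [z-axis, 10 of 16 cells solid] → remaining = 40
after view 2 [y-axis, 5 of 16 cells solid] → remaining = 16

voxel count = 16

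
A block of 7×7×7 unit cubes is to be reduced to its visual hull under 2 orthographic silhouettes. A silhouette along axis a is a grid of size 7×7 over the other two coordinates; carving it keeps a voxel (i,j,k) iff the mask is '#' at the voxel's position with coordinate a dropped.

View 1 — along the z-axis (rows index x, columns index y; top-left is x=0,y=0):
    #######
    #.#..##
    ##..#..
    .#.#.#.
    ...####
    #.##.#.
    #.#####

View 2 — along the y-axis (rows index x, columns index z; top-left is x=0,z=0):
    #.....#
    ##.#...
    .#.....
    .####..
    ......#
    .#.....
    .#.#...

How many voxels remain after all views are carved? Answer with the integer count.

initial block: 7^3 = 343
[1] z-view keeps 31 columns → grid now 217
[2] y-view keeps 14 columns → grid now 61

remaining voxels: 61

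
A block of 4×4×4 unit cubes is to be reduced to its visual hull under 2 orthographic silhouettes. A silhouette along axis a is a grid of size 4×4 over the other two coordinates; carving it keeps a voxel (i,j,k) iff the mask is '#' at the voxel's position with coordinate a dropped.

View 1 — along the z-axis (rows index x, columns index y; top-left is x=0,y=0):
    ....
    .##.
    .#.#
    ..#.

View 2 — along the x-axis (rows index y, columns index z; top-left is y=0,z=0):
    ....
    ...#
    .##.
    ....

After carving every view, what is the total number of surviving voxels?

remaining voxels: 6

full grid |V| = 64
carve view 1 (along z, XY-mask fill 5/16): 20 voxels remain
carve view 2 (along x, YZ-mask fill 3/16): 6 voxels remain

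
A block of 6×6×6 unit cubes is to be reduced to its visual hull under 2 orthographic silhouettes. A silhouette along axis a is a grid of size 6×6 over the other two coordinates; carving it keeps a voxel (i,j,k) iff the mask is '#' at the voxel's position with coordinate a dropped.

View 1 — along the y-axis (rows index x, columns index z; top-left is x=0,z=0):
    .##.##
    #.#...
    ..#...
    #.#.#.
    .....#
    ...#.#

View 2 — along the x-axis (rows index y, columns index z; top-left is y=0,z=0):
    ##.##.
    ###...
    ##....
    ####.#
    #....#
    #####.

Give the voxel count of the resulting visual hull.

start: 6×6×6 = 216 voxels
  1. axis=1 (XZ plane), |mask|=13  ⇒  voxels=78
  2. axis=0 (YZ plane), |mask|=21  ⇒  voxels=42

42 voxels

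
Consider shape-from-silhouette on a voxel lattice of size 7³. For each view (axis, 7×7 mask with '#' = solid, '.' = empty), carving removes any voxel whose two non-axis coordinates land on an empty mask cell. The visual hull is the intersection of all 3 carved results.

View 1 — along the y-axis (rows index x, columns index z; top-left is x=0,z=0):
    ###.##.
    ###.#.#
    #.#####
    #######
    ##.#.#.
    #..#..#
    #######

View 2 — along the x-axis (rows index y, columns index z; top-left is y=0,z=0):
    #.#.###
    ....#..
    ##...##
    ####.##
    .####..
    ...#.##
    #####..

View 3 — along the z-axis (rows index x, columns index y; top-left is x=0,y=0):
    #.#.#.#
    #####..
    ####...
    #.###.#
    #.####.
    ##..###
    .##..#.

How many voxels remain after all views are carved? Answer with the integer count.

95 voxels

before carving: 343 voxels (7×7×7)
step 1: project along y, AND mask (37/49) → |grid| = 259
step 2: project along x, AND mask (28/49) → |grid| = 148
step 3: project along z, AND mask (31/49) → |grid| = 95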